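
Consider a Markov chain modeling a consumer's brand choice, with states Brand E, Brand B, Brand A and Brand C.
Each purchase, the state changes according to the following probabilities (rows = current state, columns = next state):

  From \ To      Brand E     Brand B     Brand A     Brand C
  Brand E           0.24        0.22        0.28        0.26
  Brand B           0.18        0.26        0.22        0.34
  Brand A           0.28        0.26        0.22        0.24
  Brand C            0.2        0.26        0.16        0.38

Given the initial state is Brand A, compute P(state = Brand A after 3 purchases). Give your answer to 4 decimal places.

Propagate the distribution vector 3 purchases from Brand A.
After 0 purchases: (0.0000, 0.0000, 1.0000, 0.0000)
After 1 purchase: (0.2800, 0.2600, 0.2200, 0.2400)
After 2 purchases: (0.2236, 0.2488, 0.2224, 0.3052)
After 3 purchases: (0.2218, 0.2511, 0.2151, 0.3121)
P(in Brand A after 3 purchases) = 0.2151

0.2151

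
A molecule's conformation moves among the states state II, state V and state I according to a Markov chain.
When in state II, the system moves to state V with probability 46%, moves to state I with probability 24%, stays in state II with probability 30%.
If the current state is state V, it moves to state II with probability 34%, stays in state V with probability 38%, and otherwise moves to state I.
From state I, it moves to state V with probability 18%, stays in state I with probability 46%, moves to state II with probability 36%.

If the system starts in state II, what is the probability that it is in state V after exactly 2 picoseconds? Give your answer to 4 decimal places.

0.3560

Sum over the intermediate state after 1 picosecond:
P = P(state II→state II)·P(state II→state V) + P(state II→state V)·P(state V→state V) + P(state II→state I)·P(state I→state V)
  = 0.3×0.46 + 0.46×0.38 + 0.24×0.18
  = 0.1380 + 0.1748 + 0.0432 = 0.3560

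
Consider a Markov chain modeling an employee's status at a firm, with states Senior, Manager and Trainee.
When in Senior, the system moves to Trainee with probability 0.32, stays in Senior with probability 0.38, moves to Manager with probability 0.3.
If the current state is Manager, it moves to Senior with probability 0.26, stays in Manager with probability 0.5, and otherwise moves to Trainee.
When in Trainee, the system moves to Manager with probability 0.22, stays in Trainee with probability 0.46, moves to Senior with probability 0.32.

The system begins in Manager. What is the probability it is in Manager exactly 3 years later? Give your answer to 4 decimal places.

0.3511

Propagate the distribution vector 3 years from Manager.
After 0 years: (0.0000, 1.0000, 0.0000)
After 1 year: (0.2600, 0.5000, 0.2400)
After 2 years: (0.3056, 0.3808, 0.3136)
After 3 years: (0.3155, 0.3511, 0.3334)
P(in Manager after 3 years) = 0.3511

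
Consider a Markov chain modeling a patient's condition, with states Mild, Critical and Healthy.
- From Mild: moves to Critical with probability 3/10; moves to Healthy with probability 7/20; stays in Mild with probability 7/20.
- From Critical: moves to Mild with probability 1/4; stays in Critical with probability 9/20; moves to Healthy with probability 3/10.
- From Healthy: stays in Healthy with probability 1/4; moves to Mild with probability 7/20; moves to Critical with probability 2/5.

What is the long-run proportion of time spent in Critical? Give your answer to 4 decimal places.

Let the stationary distribution be π with π = πP and π_1 + π_2 + π_3 = 1.
π_1 = 0.35·π_1 + 0.25·π_2 + 0.35·π_3
π_2 = 0.3·π_1 + 0.45·π_2 + 0.4·π_3
Solving with the normalization constraint gives π = (0.3112, 0.3883, 0.3005).
So the stationary probability of Critical is 0.3883.

0.3883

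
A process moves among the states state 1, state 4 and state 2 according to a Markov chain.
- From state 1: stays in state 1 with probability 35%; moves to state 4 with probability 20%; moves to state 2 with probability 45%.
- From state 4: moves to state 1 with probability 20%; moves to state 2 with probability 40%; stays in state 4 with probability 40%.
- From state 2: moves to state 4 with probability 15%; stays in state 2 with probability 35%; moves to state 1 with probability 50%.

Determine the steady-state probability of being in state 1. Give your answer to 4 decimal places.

Let the stationary distribution be π with π = πP and π_1 + π_2 + π_3 = 1.
π_1 = 0.35·π_1 + 0.2·π_2 + 0.5·π_3
π_2 = 0.2·π_1 + 0.4·π_2 + 0.15·π_3
Solving with the normalization constraint gives π = (0.3761, 0.2251, 0.3989).
So the stationary probability of state 1 is 0.3761.

0.3761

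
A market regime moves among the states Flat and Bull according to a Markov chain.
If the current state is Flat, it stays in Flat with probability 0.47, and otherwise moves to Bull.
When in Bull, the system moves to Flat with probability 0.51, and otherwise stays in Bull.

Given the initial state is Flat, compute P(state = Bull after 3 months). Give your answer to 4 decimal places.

Propagate the distribution vector 3 months from Flat.
After 0 months: (1.0000, 0.0000)
After 1 month: (0.4700, 0.5300)
After 2 months: (0.4912, 0.5088)
After 3 months: (0.4904, 0.5096)
P(in Bull after 3 months) = 0.5096

0.5096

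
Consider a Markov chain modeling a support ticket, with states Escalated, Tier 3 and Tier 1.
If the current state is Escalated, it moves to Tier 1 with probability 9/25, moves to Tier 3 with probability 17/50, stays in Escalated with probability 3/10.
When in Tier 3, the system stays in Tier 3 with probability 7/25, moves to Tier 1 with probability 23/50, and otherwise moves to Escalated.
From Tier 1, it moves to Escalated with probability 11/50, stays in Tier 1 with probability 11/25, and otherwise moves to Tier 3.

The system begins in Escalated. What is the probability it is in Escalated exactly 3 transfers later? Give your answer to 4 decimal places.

Propagate the distribution vector 3 transfers from Escalated.
After 0 transfers: (1.0000, 0.0000, 0.0000)
After 1 transfer: (0.3000, 0.3400, 0.3600)
After 2 transfers: (0.2576, 0.3196, 0.4228)
After 3 transfers: (0.2534, 0.3208, 0.4258)
P(in Escalated after 3 transfers) = 0.2534

0.2534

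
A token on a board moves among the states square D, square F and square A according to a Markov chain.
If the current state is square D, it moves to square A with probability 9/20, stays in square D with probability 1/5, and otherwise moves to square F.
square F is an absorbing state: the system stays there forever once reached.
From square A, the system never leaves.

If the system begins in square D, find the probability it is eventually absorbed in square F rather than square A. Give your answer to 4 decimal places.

0.4375

Let h(s) be the probability of absorption at square F starting from transient state s. Then h(square F) = 1 and h(square A) = 0. By first-step analysis:
h(square D) = 0.2·h(square D) + 0.35·1 + 0.45·0
Solving: h(square D) = 0.4375.
Starting from square D, the probability is 0.4375.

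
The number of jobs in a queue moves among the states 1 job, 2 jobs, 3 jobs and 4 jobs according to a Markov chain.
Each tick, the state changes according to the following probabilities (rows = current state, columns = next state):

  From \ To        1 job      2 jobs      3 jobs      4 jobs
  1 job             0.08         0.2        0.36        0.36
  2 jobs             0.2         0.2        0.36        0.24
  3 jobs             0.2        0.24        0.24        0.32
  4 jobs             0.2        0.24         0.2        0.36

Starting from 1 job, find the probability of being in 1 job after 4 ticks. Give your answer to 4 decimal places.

0.1787

Propagate the distribution vector 4 ticks from 1 job.
After 0 ticks: (1.0000, 0.0000, 0.0000, 0.0000)
After 1 tick: (0.0800, 0.2000, 0.3600, 0.3600)
After 2 ticks: (0.1904, 0.2288, 0.2592, 0.3216)
After 3 ticks: (0.1772, 0.2232, 0.2774, 0.3222)
After 4 ticks: (0.1787, 0.2240, 0.2752, 0.3221)
P(in 1 job after 4 ticks) = 0.1787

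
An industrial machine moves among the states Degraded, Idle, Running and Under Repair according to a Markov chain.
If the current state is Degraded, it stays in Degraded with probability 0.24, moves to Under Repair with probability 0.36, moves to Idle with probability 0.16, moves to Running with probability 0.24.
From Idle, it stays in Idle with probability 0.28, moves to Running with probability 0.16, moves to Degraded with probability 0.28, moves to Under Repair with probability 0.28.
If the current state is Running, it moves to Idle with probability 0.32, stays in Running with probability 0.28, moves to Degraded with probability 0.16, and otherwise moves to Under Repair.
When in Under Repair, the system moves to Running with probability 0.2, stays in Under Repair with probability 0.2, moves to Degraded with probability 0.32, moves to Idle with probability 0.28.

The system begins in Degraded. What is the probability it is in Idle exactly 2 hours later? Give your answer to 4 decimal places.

0.2608

Propagate the distribution vector 2 hours from Degraded.
After 0 hours: (1.0000, 0.0000, 0.0000, 0.0000)
After 1 hour: (0.2400, 0.1600, 0.2400, 0.3600)
After 2 hours: (0.2560, 0.2608, 0.2224, 0.2608)
P(in Idle after 2 hours) = 0.2608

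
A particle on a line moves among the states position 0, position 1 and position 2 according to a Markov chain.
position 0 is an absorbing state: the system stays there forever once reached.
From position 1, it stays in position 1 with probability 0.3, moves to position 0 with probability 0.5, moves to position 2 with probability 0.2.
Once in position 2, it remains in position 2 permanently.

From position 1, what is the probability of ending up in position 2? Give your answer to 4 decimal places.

Let h(s) be the probability of absorption at position 2 starting from transient state s. Then h(position 2) = 1 and h(position 0) = 0. By first-step analysis:
h(position 1) = 0.5·0 + 0.3·h(position 1) + 0.2·1
Solving: h(position 1) = 0.2857.
Starting from position 1, the probability is 0.2857.

0.2857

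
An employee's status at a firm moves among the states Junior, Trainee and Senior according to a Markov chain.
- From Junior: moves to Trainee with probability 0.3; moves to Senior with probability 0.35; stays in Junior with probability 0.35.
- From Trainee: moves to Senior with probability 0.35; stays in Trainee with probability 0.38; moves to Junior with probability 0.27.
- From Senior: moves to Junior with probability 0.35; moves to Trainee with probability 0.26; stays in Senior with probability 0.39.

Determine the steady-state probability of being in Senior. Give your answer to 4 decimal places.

Let the stationary distribution be π with π = πP and π_1 + π_2 + π_3 = 1.
π_1 = 0.35·π_1 + 0.27·π_2 + 0.35·π_3
π_2 = 0.3·π_1 + 0.38·π_2 + 0.26·π_3
Solving with the normalization constraint gives π = (0.3252, 0.3102, 0.3646).
So the stationary probability of Senior is 0.3646.

0.3646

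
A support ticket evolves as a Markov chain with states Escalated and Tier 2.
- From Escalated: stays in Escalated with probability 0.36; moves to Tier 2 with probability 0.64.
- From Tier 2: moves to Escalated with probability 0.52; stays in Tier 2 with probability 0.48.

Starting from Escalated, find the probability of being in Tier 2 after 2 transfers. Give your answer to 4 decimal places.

0.5376

Sum over the intermediate state after 1 transfer:
P = P(Escalated→Escalated)·P(Escalated→Tier 2) + P(Escalated→Tier 2)·P(Tier 2→Tier 2)
  = 0.36×0.64 + 0.64×0.48
  = 0.2304 + 0.3072 = 0.5376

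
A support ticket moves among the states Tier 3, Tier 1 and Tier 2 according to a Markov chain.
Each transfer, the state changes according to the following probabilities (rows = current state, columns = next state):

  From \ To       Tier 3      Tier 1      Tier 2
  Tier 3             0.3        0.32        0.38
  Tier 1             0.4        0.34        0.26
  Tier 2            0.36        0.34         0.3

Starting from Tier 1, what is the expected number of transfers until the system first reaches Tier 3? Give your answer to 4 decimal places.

2.5696

Let t(s) be the expected number of transfers to first reach Tier 3 from state s, with t(Tier 3) = 0. Conditioning on the first transfer:
t(Tier 1) = 1 + 0.34·t(Tier 1) + 0.26·t(Tier 2)
t(Tier 2) = 1 + 0.34·t(Tier 1) + 0.3·t(Tier 2)
Solving: t(Tier 1) = 2.5696, t(Tier 2) = 2.6767.
Expected transfers from Tier 1 to Tier 3: 2.5696.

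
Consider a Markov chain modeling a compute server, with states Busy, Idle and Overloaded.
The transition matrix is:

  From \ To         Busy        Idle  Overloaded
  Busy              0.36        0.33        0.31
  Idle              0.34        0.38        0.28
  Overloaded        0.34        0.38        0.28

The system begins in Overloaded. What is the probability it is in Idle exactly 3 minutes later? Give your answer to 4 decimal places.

0.3627

Propagate the distribution vector 3 minutes from Overloaded.
After 0 minutes: (0.0000, 0.0000, 1.0000)
After 1 minute: (0.3400, 0.3800, 0.2800)
After 2 minutes: (0.3468, 0.3630, 0.2902)
After 3 minutes: (0.3469, 0.3627, 0.2904)
P(in Idle after 3 minutes) = 0.3627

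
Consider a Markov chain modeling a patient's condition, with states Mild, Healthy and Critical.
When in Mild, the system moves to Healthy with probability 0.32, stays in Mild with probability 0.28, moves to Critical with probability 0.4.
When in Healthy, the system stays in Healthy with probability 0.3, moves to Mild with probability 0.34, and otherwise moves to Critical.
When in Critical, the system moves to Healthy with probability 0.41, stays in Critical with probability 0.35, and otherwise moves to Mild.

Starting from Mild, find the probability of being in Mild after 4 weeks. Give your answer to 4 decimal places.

0.2861

Propagate the distribution vector 4 weeks from Mild.
After 0 weeks: (1.0000, 0.0000, 0.0000)
After 1 week: (0.2800, 0.3200, 0.4000)
After 2 weeks: (0.2832, 0.3496, 0.3672)
After 3 weeks: (0.2863, 0.3461, 0.3677)
After 4 weeks: (0.2861, 0.3462, 0.3678)
P(in Mild after 4 weeks) = 0.2861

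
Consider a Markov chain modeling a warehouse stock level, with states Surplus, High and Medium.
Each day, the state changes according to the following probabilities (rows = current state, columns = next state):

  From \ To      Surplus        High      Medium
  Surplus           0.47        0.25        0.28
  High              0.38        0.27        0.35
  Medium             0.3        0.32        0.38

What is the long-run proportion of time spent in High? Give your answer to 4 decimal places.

0.2789

Let the stationary distribution be π with π = πP and π_1 + π_2 + π_3 = 1.
π_1 = 0.47·π_1 + 0.38·π_2 + 0.3·π_3
π_2 = 0.25·π_1 + 0.27·π_2 + 0.32·π_3
Solving with the normalization constraint gives π = (0.3883, 0.2789, 0.3328).
So the stationary probability of High is 0.2789.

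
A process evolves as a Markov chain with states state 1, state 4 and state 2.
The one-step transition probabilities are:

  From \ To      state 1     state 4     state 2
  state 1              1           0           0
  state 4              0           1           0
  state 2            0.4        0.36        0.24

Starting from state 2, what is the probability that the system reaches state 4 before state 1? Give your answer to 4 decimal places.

0.4737

Let h(s) be the probability of absorption at state 4 starting from transient state s. Then h(state 4) = 1 and h(state 1) = 0. By first-step analysis:
h(state 2) = 0.4·0 + 0.36·1 + 0.24·h(state 2)
Solving: h(state 2) = 0.4737.
Starting from state 2, the probability is 0.4737.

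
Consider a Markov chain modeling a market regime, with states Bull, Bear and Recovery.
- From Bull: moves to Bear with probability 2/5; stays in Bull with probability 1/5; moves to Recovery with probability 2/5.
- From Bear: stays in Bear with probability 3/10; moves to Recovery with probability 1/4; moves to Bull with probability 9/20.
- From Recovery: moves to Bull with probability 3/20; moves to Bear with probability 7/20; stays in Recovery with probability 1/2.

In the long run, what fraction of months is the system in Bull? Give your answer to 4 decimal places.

0.2672

Let the stationary distribution be π with π = πP and π_1 + π_2 + π_3 = 1.
π_1 = 0.2·π_1 + 0.45·π_2 + 0.15·π_3
π_2 = 0.4·π_1 + 0.3·π_2 + 0.35·π_3
Solving with the normalization constraint gives π = (0.2672, 0.3461, 0.3868).
So the stationary probability of Bull is 0.2672.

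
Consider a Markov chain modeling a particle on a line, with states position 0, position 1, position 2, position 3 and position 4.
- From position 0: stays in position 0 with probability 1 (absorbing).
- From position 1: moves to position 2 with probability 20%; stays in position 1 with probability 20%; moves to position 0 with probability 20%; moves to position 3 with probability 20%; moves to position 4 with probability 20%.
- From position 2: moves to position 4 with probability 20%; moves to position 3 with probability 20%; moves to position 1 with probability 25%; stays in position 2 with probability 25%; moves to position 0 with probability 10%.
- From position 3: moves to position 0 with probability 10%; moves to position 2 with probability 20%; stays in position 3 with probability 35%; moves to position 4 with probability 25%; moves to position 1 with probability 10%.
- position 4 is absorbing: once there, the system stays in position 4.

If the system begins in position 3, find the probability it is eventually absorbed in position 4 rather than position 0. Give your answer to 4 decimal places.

0.6695

Let h(s) be the probability of absorption at position 4 starting from transient state s. Then h(position 4) = 1 and h(position 0) = 0. By first-step analysis:
h(position 1) = 0.2·0 + 0.2·h(position 1) + 0.2·h(position 2) + 0.2·h(position 3) + 0.2·1
h(position 2) = 0.1·0 + 0.25·h(position 1) + 0.25·h(position 2) + 0.2·h(position 3) + 0.2·1
h(position 3) = 0.1·0 + 0.1·h(position 1) + 0.2·h(position 2) + 0.35·h(position 3) + 0.25·1
Solving: h(position 1) = 0.5767, h(position 2) = 0.6374, h(position 3) = 0.6695.
Starting from position 3, the probability is 0.6695.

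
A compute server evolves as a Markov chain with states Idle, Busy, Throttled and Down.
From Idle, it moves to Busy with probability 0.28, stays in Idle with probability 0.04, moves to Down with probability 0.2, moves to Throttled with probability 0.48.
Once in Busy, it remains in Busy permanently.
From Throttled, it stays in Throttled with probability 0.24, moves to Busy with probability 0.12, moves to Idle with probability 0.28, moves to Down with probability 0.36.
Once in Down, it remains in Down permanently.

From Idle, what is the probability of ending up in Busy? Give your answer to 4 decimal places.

Let h(s) be the probability of absorption at Busy starting from transient state s. Then h(Busy) = 1 and h(Down) = 0. By first-step analysis:
h(Idle) = 0.04·h(Idle) + 0.28·1 + 0.48·h(Throttled) + 0.2·0
h(Throttled) = 0.28·h(Idle) + 0.12·1 + 0.24·h(Throttled) + 0.36·0
Solving: h(Idle) = 0.4543, h(Throttled) = 0.3253.
Starting from Idle, the probability is 0.4543.

0.4543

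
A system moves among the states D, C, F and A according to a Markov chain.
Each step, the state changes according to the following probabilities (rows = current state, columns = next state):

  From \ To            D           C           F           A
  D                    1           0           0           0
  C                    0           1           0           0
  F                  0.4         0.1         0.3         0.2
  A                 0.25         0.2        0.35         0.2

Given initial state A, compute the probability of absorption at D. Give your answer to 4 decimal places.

Let h(s) be the probability of absorption at D starting from transient state s. Then h(D) = 1 and h(C) = 0. By first-step analysis:
h(F) = 0.4·1 + 0.1·0 + 0.3·h(F) + 0.2·h(A)
h(A) = 0.25·1 + 0.2·0 + 0.35·h(F) + 0.2·h(A)
Solving: h(F) = 0.7551, h(A) = 0.6429.
Starting from A, the probability is 0.6429.

0.6429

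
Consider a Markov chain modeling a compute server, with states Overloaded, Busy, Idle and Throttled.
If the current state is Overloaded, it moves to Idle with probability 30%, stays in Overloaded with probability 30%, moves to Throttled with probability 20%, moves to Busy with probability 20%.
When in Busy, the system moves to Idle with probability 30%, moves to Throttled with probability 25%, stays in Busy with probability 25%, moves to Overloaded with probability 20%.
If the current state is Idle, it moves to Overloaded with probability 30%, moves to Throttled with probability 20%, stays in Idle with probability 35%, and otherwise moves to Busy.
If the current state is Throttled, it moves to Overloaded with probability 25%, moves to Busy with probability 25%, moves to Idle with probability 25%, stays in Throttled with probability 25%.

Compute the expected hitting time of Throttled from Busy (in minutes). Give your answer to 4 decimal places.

4.5178

Let t(s) be the expected number of minutes to first reach Throttled from state s, with t(Throttled) = 0. Conditioning on the first minute:
t(Overloaded) = 1 + 0.3·t(Overloaded) + 0.2·t(Busy) + 0.3·t(Idle)
t(Busy) = 1 + 0.2·t(Overloaded) + 0.25·t(Busy) + 0.3·t(Idle)
t(Idle) = 1 + 0.3·t(Overloaded) + 0.15·t(Busy) + 0.35·t(Idle)
Solving: t(Overloaded) = 4.7688, t(Busy) = 4.5178, t(Idle) = 4.7820.
Expected minutes from Busy to Throttled: 4.5178.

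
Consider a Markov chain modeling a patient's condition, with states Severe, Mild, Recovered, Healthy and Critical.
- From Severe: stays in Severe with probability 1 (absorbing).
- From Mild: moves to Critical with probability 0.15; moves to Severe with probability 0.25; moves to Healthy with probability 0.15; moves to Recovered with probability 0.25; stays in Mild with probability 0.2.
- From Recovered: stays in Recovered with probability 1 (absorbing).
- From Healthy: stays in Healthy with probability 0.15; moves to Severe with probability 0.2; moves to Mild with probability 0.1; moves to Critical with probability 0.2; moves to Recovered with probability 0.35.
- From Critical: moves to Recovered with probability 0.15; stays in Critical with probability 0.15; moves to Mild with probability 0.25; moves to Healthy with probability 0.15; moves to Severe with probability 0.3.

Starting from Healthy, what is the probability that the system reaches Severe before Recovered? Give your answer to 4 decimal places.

0.4298

Let h(s) be the probability of absorption at Severe starting from transient state s. Then h(Severe) = 1 and h(Recovered) = 0. By first-step analysis:
h(Mild) = 0.25·1 + 0.2·h(Mild) + 0.25·0 + 0.15·h(Healthy) + 0.15·h(Critical)
h(Healthy) = 0.2·1 + 0.1·h(Mild) + 0.35·0 + 0.15·h(Healthy) + 0.2·h(Critical)
h(Critical) = 0.3·1 + 0.25·h(Mild) + 0.15·0 + 0.15·h(Healthy) + 0.15·h(Critical)
Solving: h(Mild) = 0.5011, h(Healthy) = 0.4298, h(Critical) = 0.5762.
Starting from Healthy, the probability is 0.4298.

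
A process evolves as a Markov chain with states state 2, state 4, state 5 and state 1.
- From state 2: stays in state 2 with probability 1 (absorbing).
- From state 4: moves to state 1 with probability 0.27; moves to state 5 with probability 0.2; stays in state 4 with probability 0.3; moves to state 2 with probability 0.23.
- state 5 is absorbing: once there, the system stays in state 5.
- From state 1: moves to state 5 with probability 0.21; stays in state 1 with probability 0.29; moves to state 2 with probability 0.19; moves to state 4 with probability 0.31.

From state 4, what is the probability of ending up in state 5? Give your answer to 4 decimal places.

Let h(s) be the probability of absorption at state 5 starting from transient state s. Then h(state 5) = 1 and h(state 2) = 0. By first-step analysis:
h(state 4) = 0.23·0 + 0.3·h(state 4) + 0.2·1 + 0.27·h(state 1)
h(state 1) = 0.19·0 + 0.31·h(state 4) + 0.21·1 + 0.29·h(state 1)
Solving: h(state 4) = 0.4808, h(state 1) = 0.5057.
Starting from state 4, the probability is 0.4808.

0.4808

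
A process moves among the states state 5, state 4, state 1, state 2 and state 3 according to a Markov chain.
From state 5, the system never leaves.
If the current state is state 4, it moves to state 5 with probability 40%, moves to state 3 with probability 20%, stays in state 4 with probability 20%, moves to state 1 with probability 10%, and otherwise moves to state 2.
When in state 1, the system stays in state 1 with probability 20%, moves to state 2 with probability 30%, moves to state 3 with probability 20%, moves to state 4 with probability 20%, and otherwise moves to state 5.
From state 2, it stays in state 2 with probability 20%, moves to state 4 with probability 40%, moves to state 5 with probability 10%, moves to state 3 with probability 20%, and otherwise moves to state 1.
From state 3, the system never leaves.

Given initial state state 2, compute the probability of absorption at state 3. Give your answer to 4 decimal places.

Let h(s) be the probability of absorption at state 3 starting from transient state s. Then h(state 3) = 1 and h(state 5) = 0. By first-step analysis:
h(state 4) = 0.4·0 + 0.2·h(state 4) + 0.1·h(state 1) + 0.1·h(state 2) + 0.2·1
h(state 1) = 0.1·0 + 0.2·h(state 4) + 0.2·h(state 1) + 0.3·h(state 2) + 0.2·1
h(state 2) = 0.1·0 + 0.4·h(state 4) + 0.1·h(state 1) + 0.2·h(state 2) + 0.2·1
Solving: h(state 4) = 0.3803, h(state 1) = 0.5352, h(state 2) = 0.5070.
Starting from state 2, the probability is 0.5070.

0.5070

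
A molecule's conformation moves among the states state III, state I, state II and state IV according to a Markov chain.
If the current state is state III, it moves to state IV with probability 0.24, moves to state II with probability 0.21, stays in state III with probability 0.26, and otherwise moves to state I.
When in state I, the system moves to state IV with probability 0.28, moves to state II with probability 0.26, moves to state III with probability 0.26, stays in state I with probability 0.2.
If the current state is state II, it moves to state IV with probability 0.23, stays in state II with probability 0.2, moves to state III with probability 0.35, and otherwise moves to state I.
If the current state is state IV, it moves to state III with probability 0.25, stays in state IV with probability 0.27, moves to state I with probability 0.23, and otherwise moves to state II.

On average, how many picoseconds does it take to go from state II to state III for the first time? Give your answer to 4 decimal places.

Let t(s) be the expected number of picoseconds to first reach state III from state s, with t(state III) = 0. Conditioning on the first picosecond:
t(state I) = 1 + 0.2·t(state I) + 0.26·t(state II) + 0.28·t(state IV)
t(state II) = 1 + 0.22·t(state I) + 0.2·t(state II) + 0.23·t(state IV)
t(state IV) = 1 + 0.23·t(state I) + 0.25·t(state II) + 0.27·t(state IV)
Solving: t(state I) = 3.5817, t(state II) = 3.2758, t(state IV) = 3.6202.
Expected picoseconds from state II to state III: 3.2758.

3.2758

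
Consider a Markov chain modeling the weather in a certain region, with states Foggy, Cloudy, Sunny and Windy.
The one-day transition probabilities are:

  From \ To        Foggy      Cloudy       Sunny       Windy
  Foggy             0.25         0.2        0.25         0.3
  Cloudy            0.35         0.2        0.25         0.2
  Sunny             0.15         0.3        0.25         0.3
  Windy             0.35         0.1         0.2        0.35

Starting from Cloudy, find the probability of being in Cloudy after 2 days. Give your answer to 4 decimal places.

Propagate the distribution vector 2 days from Cloudy.
After 0 days: (0.0000, 1.0000, 0.0000, 0.0000)
After 1 day: (0.3500, 0.2000, 0.2500, 0.2000)
After 2 days: (0.2650, 0.2050, 0.2400, 0.2900)
P(in Cloudy after 2 days) = 0.2050

0.2050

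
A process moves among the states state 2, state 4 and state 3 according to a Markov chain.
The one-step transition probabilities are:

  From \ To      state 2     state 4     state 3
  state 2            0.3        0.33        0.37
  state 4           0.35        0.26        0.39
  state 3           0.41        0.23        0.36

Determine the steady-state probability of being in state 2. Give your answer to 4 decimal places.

Let the stationary distribution be π with π = πP and π_1 + π_2 + π_3 = 1.
π_1 = 0.3·π_1 + 0.35·π_2 + 0.41·π_3
π_2 = 0.33·π_1 + 0.26·π_2 + 0.23·π_3
Solving with the normalization constraint gives π = (0.3546, 0.2737, 0.3718).
So the stationary probability of state 2 is 0.3546.

0.3546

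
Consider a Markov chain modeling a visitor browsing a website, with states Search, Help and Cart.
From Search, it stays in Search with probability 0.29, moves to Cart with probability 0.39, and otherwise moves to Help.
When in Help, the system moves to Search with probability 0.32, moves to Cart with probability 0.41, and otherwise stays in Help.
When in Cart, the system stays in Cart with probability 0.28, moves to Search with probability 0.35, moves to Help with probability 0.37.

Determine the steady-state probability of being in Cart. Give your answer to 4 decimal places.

Let the stationary distribution be π with π = πP and π_1 + π_2 + π_3 = 1.
π_1 = 0.29·π_1 + 0.32·π_2 + 0.35·π_3
π_2 = 0.32·π_1 + 0.27·π_2 + 0.37·π_3
Solving with the normalization constraint gives π = (0.3211, 0.3218, 0.3571).
So the stationary probability of Cart is 0.3571.

0.3571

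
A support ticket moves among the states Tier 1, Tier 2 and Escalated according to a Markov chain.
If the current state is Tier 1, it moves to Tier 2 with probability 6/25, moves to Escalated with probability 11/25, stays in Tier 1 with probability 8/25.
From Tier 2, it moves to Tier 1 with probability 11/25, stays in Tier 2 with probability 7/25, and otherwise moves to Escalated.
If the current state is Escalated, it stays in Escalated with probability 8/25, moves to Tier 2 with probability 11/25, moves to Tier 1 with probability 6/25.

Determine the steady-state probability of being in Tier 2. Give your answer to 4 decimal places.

0.3223

Let the stationary distribution be π with π = πP and π_1 + π_2 + π_3 = 1.
π_1 = 0.32·π_1 + 0.44·π_2 + 0.24·π_3
π_2 = 0.24·π_1 + 0.28·π_2 + 0.44·π_3
Solving with the normalization constraint gives π = (0.3309, 0.3223, 0.3468).
So the stationary probability of Tier 2 is 0.3223.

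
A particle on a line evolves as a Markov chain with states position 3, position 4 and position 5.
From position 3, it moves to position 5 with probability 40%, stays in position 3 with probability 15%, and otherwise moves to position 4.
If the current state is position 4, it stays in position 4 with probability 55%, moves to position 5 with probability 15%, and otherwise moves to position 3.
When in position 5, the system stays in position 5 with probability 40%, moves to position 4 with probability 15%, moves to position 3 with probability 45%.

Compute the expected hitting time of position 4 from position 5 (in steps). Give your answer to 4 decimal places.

Let t(s) be the expected number of steps to first reach position 4 from state s, with t(position 4) = 0. Conditioning on the first step:
t(position 3) = 1 + 0.15·t(position 3) + 0.4·t(position 5)
t(position 5) = 1 + 0.45·t(position 3) + 0.4·t(position 5)
Solving: t(position 3) = 3.0303, t(position 5) = 3.9394.
Expected steps from position 5 to position 4: 3.9394.

3.9394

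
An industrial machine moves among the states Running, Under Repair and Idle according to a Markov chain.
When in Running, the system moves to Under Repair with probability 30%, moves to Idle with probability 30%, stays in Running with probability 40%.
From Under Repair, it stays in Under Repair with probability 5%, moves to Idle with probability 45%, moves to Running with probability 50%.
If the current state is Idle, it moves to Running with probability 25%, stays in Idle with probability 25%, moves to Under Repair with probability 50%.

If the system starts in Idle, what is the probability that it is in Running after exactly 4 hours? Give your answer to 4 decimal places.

Propagate the distribution vector 4 hours from Idle.
After 0 hours: (0.0000, 0.0000, 1.0000)
After 1 hour: (0.2500, 0.5000, 0.2500)
After 2 hours: (0.4125, 0.2250, 0.3625)
After 3 hours: (0.3681, 0.3163, 0.3156)
After 4 hours: (0.3843, 0.2841, 0.3317)
P(in Running after 4 hours) = 0.3843

0.3843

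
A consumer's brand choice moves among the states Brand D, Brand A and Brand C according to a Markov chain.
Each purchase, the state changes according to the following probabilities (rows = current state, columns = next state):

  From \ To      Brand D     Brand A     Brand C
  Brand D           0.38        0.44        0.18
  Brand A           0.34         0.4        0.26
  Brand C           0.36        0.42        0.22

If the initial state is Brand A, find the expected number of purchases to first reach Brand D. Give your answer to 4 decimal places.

Let t(s) be the expected number of purchases to first reach Brand D from state s, with t(Brand D) = 0. Conditioning on the first purchase:
t(Brand A) = 1 + 0.4·t(Brand A) + 0.26·t(Brand C)
t(Brand C) = 1 + 0.42·t(Brand A) + 0.22·t(Brand C)
Solving: t(Brand A) = 2.8986, t(Brand C) = 2.8428.
Expected purchases from Brand A to Brand D: 2.8986.

2.8986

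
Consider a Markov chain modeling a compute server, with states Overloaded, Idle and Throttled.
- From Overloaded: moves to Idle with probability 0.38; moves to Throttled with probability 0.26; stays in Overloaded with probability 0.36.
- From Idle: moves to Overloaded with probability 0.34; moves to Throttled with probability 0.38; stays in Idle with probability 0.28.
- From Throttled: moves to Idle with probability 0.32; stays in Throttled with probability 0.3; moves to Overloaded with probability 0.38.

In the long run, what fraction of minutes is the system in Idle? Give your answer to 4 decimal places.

0.3284

Let the stationary distribution be π with π = πP and π_1 + π_2 + π_3 = 1.
π_1 = 0.36·π_1 + 0.34·π_2 + 0.38·π_3
π_2 = 0.38·π_1 + 0.28·π_2 + 0.32·π_3
Solving with the normalization constraint gives π = (0.3597, 0.3284, 0.3119).
So the stationary probability of Idle is 0.3284.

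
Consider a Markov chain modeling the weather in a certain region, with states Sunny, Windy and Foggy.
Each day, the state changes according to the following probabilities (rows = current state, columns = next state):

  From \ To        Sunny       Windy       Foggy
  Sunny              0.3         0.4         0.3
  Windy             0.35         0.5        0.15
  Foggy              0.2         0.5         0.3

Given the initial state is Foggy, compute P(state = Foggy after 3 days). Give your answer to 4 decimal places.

0.2280

Propagate the distribution vector 3 days from Foggy.
After 0 days: (0.0000, 0.0000, 1.0000)
After 1 day: (0.2000, 0.5000, 0.3000)
After 2 days: (0.2950, 0.4800, 0.2250)
After 3 days: (0.3015, 0.4705, 0.2280)
P(in Foggy after 3 days) = 0.2280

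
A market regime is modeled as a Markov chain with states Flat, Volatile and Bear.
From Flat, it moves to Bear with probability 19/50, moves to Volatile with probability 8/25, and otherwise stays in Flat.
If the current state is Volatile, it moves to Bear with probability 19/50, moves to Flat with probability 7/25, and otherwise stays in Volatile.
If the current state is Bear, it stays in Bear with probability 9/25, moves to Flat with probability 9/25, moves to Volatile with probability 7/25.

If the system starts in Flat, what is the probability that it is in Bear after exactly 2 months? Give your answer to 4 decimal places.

Sum over the intermediate state after 1 month:
P = P(Flat→Flat)·P(Flat→Bear) + P(Flat→Volatile)·P(Volatile→Bear) + P(Flat→Bear)·P(Bear→Bear)
  = 0.3×0.38 + 0.32×0.38 + 0.38×0.36
  = 0.1140 + 0.1216 + 0.1368 = 0.3724

0.3724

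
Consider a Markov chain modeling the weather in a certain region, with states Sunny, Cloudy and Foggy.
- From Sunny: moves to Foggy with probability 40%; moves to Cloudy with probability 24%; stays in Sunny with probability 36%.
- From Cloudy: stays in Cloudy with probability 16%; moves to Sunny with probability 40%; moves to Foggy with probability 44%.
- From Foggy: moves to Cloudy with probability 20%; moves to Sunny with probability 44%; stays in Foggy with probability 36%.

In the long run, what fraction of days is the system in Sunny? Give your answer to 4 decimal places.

0.3997

Let the stationary distribution be π with π = πP and π_1 + π_2 + π_3 = 1.
π_1 = 0.36·π_1 + 0.4·π_2 + 0.44·π_3
π_2 = 0.24·π_1 + 0.16·π_2 + 0.2·π_3
Solving with the normalization constraint gives π = (0.3997, 0.2077, 0.3926).
So the stationary probability of Sunny is 0.3997.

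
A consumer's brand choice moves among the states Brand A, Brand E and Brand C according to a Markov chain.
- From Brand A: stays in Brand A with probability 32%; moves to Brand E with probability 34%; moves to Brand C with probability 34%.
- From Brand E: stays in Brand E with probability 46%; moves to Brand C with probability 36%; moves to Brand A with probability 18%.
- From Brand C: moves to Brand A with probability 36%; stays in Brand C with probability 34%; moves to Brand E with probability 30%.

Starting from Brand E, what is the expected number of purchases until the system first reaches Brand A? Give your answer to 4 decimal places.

Let t(s) be the expected number of purchases to first reach Brand A from state s, with t(Brand A) = 0. Conditioning on the first purchase:
t(Brand E) = 1 + 0.46·t(Brand E) + 0.36·t(Brand C)
t(Brand C) = 1 + 0.3·t(Brand E) + 0.34·t(Brand C)
Solving: t(Brand E) = 4.1063, t(Brand C) = 3.3816.
Expected purchases from Brand E to Brand A: 4.1063.

4.1063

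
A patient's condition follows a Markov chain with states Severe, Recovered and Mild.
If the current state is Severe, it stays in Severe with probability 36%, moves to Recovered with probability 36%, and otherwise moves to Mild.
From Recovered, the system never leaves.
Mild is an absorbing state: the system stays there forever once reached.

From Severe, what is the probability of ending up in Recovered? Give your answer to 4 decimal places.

Let h(s) be the probability of absorption at Recovered starting from transient state s. Then h(Recovered) = 1 and h(Mild) = 0. By first-step analysis:
h(Severe) = 0.36·h(Severe) + 0.36·1 + 0.28·0
Solving: h(Severe) = 0.5625.
Starting from Severe, the probability is 0.5625.

0.5625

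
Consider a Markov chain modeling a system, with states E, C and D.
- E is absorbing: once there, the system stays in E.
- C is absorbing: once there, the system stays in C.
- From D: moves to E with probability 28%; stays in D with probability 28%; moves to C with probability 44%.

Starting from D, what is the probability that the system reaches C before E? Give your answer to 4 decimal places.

Let h(s) be the probability of absorption at C starting from transient state s. Then h(C) = 1 and h(E) = 0. By first-step analysis:
h(D) = 0.28·0 + 0.44·1 + 0.28·h(D)
Solving: h(D) = 0.6111.
Starting from D, the probability is 0.6111.

0.6111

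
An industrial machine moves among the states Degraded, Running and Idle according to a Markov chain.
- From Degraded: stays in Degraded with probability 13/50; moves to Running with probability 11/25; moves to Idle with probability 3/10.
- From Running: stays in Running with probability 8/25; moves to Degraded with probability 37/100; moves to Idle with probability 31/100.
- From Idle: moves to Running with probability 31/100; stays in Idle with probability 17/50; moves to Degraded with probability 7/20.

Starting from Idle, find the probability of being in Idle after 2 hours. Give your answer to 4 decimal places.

0.3167

Sum over the intermediate state after 1 hour:
P = P(Idle→Degraded)·P(Degraded→Idle) + P(Idle→Running)·P(Running→Idle) + P(Idle→Idle)·P(Idle→Idle)
  = 0.35×0.3 + 0.31×0.31 + 0.34×0.34
  = 0.1050 + 0.0961 + 0.1156 = 0.3167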